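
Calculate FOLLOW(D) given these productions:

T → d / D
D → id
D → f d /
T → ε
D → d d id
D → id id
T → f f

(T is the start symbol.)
{ $ }

In T → d / D: D is at the end, add FOLLOW(T)

The FOLLOW sets referred to above (computed the same way, to a fixed point):
  FOLLOW(T) = { $ }

Taking the union: FOLLOW(D) = { $ }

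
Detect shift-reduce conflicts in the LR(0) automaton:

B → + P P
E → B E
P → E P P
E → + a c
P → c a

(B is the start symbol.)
No shift-reduce conflicts

Augment with B' → B and build the canonical LR(0) collection (I0 = CLOSURE({[B' → . B]}), then GOTO on every symbol after a dot until no new states appear). It has 15 states:
  I0: { [B → . + P P], [B' → . B] }  — shift
  I1: { [B → + . P P], [B → . + P P], [E → . + a c], [E → . B E], [P → . E P P], [P → . c a] }  — shift
  I2: { [B' → B .] }  — accept
  I3: { [B → + . P P], [B → . + P P], [E → + . a c], [E → . + a c], [E → . B E], [P → . E P P], [P → . c a] }  — shift
  I4: { [B → . + P P], [E → . + a c], [E → . B E], [E → B . E] }  — shift
  I5: { [B → . + P P], [E → . + a c], [E → . B E], [P → . E P P], [P → . c a], [P → E . P P] }  — shift
  I6: { [B → + P . P], [B → . + P P], [E → . + a c], [E → . B E], [P → . E P P], [P → . c a] }  — shift
  I7: { [P → c . a] }  — shift
  I8: { [P → c a .] }  — reduce
  I9: { [B → + P P .] }  — reduce
  I10: { [B → . + P P], [E → . + a c], [E → . B E], [P → . E P P], [P → . c a], [P → E P . P] }  — shift
  I11: { [P → E P P .] }  — reduce
  I12: { [E → B E .] }  — reduce
  I13: { [E → + a . c] }  — shift
  I14: { [E → + a c .] }  — reduce

No state contains both a complete item and a shift item.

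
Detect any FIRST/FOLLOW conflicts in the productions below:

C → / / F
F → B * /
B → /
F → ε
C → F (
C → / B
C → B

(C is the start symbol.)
Nullable non-terminals: F.
FIRST sets used below: FIRST(B) = { '/' }

F: nullable alternative(s) F → ε; FOLLOW(F) = { $, '(' }
  F → B * /: FIRST \ {ε} = { '/' } — disjoint from FOLLOW(F)
  F → ε: FIRST \ {ε} = { } — this is the only nullable alternative, skip

B, C have no nullable alternative, so no FIRST/FOLLOW check is needed there.

No FIRST/FOLLOW conflicts found.

Answer: No FIRST/FOLLOW conflicts.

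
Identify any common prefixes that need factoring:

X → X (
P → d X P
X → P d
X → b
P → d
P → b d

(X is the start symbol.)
Yes, P has productions with common prefix 'd'

Left-factoring is needed when two productions for the same non-terminal
share a common prefix on the right-hand side.

Productions for X:
  X → X (
  X → P d
  X → b
Productions for P:
  P → d X P
  P → d
  P → b d

Found common prefix 'd' in productions for P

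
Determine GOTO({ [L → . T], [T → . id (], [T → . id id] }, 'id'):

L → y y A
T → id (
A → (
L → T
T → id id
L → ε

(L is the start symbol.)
{ [T → id . (], [T → id . id] }

GOTO(I, 'id') = CLOSURE({ [A → αX.β] : [A → α.Xβ] ∈ I, X = 'id' })

Items with dot before 'id', with the dot advanced:
  [T → . id (] → [T → id . (]
  [T → . id id] → [T → id . id]
Closure adds nothing (no advanced item has the dot before a non-terminal).

GOTO = { [T → id . (], [T → id . id] }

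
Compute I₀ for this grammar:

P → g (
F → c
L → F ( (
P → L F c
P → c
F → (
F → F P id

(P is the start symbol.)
{ [F → . (], [F → . F P id], [F → . c], [L → . F ( (], [P → . L F c], [P → . c], [P → . g (], [P' → . P] }

First, augment the grammar with P' → P
I₀ = CLOSURE({ [P' → . P] }):
  [P' → . P] has the dot before P: add [P → . g (], [P → . L F c], [P → . c]
  [P → . L F c] has the dot before L: add [L → . F ( (]
  [L → . F ( (] has the dot before F: add [F → . c], [F → . (], [F → . F P id]
No further items can be added.

I₀ = { [F → . (], [F → . F P id], [F → . c], [L → . F ( (], [P → . L F c], [P → . c], [P → . g (], [P' → . P] }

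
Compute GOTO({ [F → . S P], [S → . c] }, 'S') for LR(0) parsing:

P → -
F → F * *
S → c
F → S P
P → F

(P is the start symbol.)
{ [F → . F * *], [F → . S P], [F → S . P], [P → . -], [P → . F], [S → . c] }

GOTO(I, 'S') = CLOSURE({ [A → αX.β] : [A → α.Xβ] ∈ I, X = 'S' })

Items with dot before 'S', with the dot advanced:
  [F → . S P] → [F → S . P]
Closure of the advanced items:
  [F → S . P] has the dot before P: add [P → . -], [P → . F]
  [P → . F] has the dot before F: add [F → . F * *], [F → . S P]
  [F → . S P] has the dot before S: add [S → . c]

GOTO = { [F → . F * *], [F → . S P], [F → S . P], [P → . -], [P → . F], [S → . c] }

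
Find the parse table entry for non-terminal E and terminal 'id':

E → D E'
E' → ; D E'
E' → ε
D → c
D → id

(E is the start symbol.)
E → D E'

To find M[E, 'id'], we find productions for E where 'id' is in the predict set (PREDICT(N → α) = (FIRST(α) \ {ε}) ∪ (FOLLOW(N) if α ⇒* ε)).

Relevant sets:
  FIRST(D) = { 'c', 'id' }

E → D E': PREDICT = { 'c', 'id' }
  'id' is in predict set, so this production goes in M[E, 'id']

M[E, 'id'] = E → D E'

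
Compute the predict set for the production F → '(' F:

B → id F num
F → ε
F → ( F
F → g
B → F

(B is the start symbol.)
{ '(' }

PREDICT(F → '(' F) = (FIRST(RHS) \ {ε}) ∪ (FOLLOW(F) if ε ∈ FIRST(RHS), i.e. RHS ⇒* ε)
FIRST('(' F) = { '(' }
ε ∉ FIRST('(' F), so FOLLOW(F) is not added.
PREDICT(F → '(' F) = { '(' }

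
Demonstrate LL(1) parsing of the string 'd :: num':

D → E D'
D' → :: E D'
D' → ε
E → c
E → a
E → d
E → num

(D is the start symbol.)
Stack is shown with the top on the left.

Stack      Input       Action
-----------------------------
D $        d :: num $  output D → E D'
E D' $     d :: num $  output E → d
d D' $     d :: num $  match 'd'
D' $       :: num $    output D' → :: E D'
:: E D' $  :: num $    match '::'
E D' $     num $       output E → num
num D' $   num $       match 'num'
D' $       $           output D' → ε
$          $           accept

The string is accepted.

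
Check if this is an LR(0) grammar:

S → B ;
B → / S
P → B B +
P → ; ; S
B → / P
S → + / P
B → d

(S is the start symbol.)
Yes, the grammar is LR(0)

A grammar is LR(0) if no state in the canonical LR(0) collection has:
  - both a shift item (dot before a terminal) and a complete item (shift-reduce conflict), or
  - two or more complete items (reduce-reduce conflict; the accept item [S' → S .] counts as a complete item here).

Augment with S' → S and build the canonical LR(0) collection (I0 = CLOSURE({[S' → . S]}), then GOTO on every symbol after a dot until no new states appear). It has 18 states:
  I0: { [B → . / P], [B → . / S], [B → . d], [S → . + / P], [S → . B ;], [S' → . S] }  — shift
  I1: { [S → + . / P] }  — shift
  I2: { [B → . / P], [B → . / S], [B → . d], [B → / . P], [B → / . S], [P → . ; ; S], [P → . B B +], [S → . + / P], [S → . B ;] }  — shift
  I3: { [S → B . ;] }  — shift
  I4: { [S' → S .] }  — accept
  I5: { [B → d .] }  — reduce
  I6: { [S → B ; .] }  — reduce
  I7: { [P → ; . ; S] }  — shift
  I8: { [B → . / P], [B → . / S], [B → . d], [P → B . B +], [S → B . ;] }  — shift
  I9: { [B → / P .] }  — reduce
  I10: { [B → / S .] }  — reduce
  I11: { [P → B B . +] }  — shift
  I12: { [P → B B + .] }  — reduce
  I13: { [B → . / P], [B → . / S], [B → . d], [P → ; ; . S], [S → . + / P], [S → . B ;] }  — shift
  I14: { [P → ; ; S .] }  — reduce
  I15: { [B → . / P], [B → . / S], [B → . d], [P → . ; ; S], [P → . B B +], [S → + / . P] }  — shift
  I16: { [B → . / P], [B → . / S], [B → . d], [P → B . B +] }  — shift
  I17: { [S → + / P .] }  — reduce

Every state is either a pure shift/goto state or contains exactly one complete item and nothing to shift — no conflicts. The grammar is LR(0).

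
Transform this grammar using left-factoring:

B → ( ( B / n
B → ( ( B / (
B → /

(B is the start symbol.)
Left-factoring transforms A → αβ₁ | αβ₂ into A → αA' and A' → β₁ | β₂
(α is the longest common prefix among the alternatives). Repeat until
no nonterminal has two alternatives with a common prefix.

Round 1: B has alternatives sharing prefix '( ( B /'. Introduce B': B → ( ( B / B'
  Add: B' → n
  Add: B' → (

No remaining common prefixes — done.

Resulting grammar:
B → ( ( B / B'
B' → n
B' → (
B → /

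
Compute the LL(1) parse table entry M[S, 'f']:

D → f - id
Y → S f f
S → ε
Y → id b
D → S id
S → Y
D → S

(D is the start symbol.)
S → ε, S → Y

To find M[S, 'f'], we find productions for S where 'f' is in the predict set (PREDICT(N → α) = (FIRST(α) \ {ε}) ∪ (FOLLOW(N) if α ⇒* ε)).

Relevant sets:
  FIRST(Y) = { 'f', 'id' }
  FOLLOW(S) = { $, 'f', 'id' }

S → ε: PREDICT = { $, 'f', 'id' }
  'f' is in predict set, so this production goes in M[S, 'f']
S → Y: PREDICT = { 'f', 'id' }
  'f' is in predict set, so this production goes in M[S, 'f']

M[S, 'f'] = S → ε, S → Y  (a multiply-defined cell — the grammar is not LL(1))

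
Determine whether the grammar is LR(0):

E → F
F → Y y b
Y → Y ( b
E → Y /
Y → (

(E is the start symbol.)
Yes, the grammar is LR(0)

A grammar is LR(0) if no state in the canonical LR(0) collection has:
  - both a shift item (dot before a terminal) and a complete item (shift-reduce conflict), or
  - two or more complete items (reduce-reduce conflict; the accept item [E' → E .] counts as a complete item here).

Augment with E' → E and build the canonical LR(0) collection (I0 = CLOSURE({[E' → . E]}), then GOTO on every symbol after a dot until no new states appear). It has 10 states:
  I0: { [E → . F], [E → . Y /], [E' → . E], [F → . Y y b], [Y → . (], [Y → . Y ( b] }  — shift
  I1: { [Y → ( .] }  — reduce
  I2: { [E' → E .] }  — accept
  I3: { [E → F .] }  — reduce
  I4: { [E → Y . /], [F → Y . y b], [Y → Y . ( b] }  — shift
  I5: { [Y → Y ( . b] }  — shift
  I6: { [E → Y / .] }  — reduce
  I7: { [F → Y y . b] }  — shift
  I8: { [F → Y y b .] }  — reduce
  I9: { [Y → Y ( b .] }  — reduce

Every state is either a pure shift/goto state or contains exactly one complete item and nothing to shift — no conflicts. The grammar is LR(0).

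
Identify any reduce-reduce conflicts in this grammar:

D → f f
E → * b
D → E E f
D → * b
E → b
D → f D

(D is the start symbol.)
Augment with D' → D and build the canonical LR(0) collection (I0 = CLOSURE({[D' → . D]}), then GOTO on every symbol after a dot until no new states appear). It has 13 states:
  I0: { [D → . * b], [D → . E E f], [D → . f D], [D → . f f], [D' → . D], [E → . * b], [E → . b] }  — shift
  I1: { [D → * . b], [E → * . b] }  — shift
  I2: { [D' → D .] }  — accept
  I3: { [D → E . E f], [E → . * b], [E → . b] }  — shift
  I4: { [E → b .] }  — reduce
  I5: { [D → . * b], [D → . E E f], [D → . f D], [D → . f f], [D → f . D], [D → f . f], [E → . * b], [E → . b] }  — shift
  I6: { [D → f D .] }  — reduce
  I7: { [D → . * b], [D → . E E f], [D → . f D], [D → . f f], [D → f . D], [D → f . f], [D → f f .], [E → . * b], [E → . b] }  — shift, reduce
  I8: { [E → * . b] }  — shift
  I9: { [D → E E . f] }  — shift
  I10: { [D → E E f .] }  — reduce
  I11: { [E → * b .] }  — reduce
  I12: { [D → * b .], [E → * b .] }  — 2 reduces

I12 contains complete items [D → * b .], [E → * b .] — reduce-reduce conflict.

Answer: Yes — I12: [D → * b .] vs [E → * b .]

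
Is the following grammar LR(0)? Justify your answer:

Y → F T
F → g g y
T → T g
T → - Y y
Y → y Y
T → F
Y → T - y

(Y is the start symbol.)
A grammar is LR(0) if no state in the canonical LR(0) collection has:
  - both a shift item (dot before a terminal) and a complete item (shift-reduce conflict), or
  - two or more complete items (reduce-reduce conflict; the accept item [Y' → Y .] counts as a complete item here).

Augment with Y' → Y and build the canonical LR(0) collection (I0 = CLOSURE({[Y' → . Y]}), then GOTO on every symbol after a dot until no new states appear). It has 17 states:
  I0: { [F → . g g y], [T → . - Y y], [T → . F], [T → . T g], [Y → . F T], [Y → . T - y], [Y → . y Y], [Y' → . Y] }  — shift
  I1: { [F → . g g y], [T → - . Y y], [T → . - Y y], [T → . F], [T → . T g], [Y → . F T], [Y → . T - y], [Y → . y Y] }  — shift
  I2: { [F → . g g y], [T → . - Y y], [T → . F], [T → . T g], [T → F .], [Y → F . T] }  — shift, reduce
  I3: { [T → T . g], [Y → T . - y] }  — shift
  I4: { [Y' → Y .] }  — accept
  I5: { [F → g . g y] }  — shift
  I6: { [F → . g g y], [T → . - Y y], [T → . F], [T → . T g], [Y → . F T], [Y → . T - y], [Y → . y Y], [Y → y . Y] }  — shift
  I7: { [Y → y Y .] }  — reduce
  I8: { [F → g g . y] }  — shift
  I9: { [F → g g y .] }  — reduce
  I10: { [Y → T - . y] }  — shift
  I11: { [T → T g .] }  — reduce
  I12: { [Y → T - y .] }  — reduce
  I13: { [T → F .] }  — reduce
  I14: { [T → T . g], [Y → F T .] }  — shift, reduce
  I15: { [T → - Y . y] }  — shift
  I16: { [T → - Y y .] }  — reduce

Conflict in state I2:
  Shift-reduce conflict between [T → F .] and [F → . g g y]
So the grammar is NOT LR(0).

Answer: No. Shift-reduce conflict between [T → F .] and [F → . g g y]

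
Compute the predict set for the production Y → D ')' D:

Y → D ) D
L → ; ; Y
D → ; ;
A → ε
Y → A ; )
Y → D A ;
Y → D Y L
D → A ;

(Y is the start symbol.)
{ ';' }

PREDICT(Y → D ')' D) = (FIRST(RHS) \ {ε}) ∪ (FOLLOW(Y) if ε ∈ FIRST(RHS), i.e. RHS ⇒* ε)
FIRST(D) = { ';' }
FIRST(D ')' D) = { ';' }
ε ∉ FIRST(D ')' D), so FOLLOW(Y) is not added.
PREDICT(Y → D ')' D) = { ';' }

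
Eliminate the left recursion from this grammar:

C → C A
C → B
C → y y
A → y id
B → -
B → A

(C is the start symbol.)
C is directly left-recursive. The standard transformation for
  A → A α₁ | ... | A α_m | β₁ | ... | β_n
is
  A  → β₁ A' | ... | β_n A'
  A' → α₁ A' | ... | α_m A' | ε

C → B becomes C → B C'
C → y y becomes C → y y C'
C → C A becomes C' → A C'
Add C' → ε

Productions for other non-terminals are unchanged:
  A → y id
  B → -
  B → A

Resulting grammar:
C → B C'
C → y y C'
C' → A C'
C' → ε
A → y id
B → -
B → A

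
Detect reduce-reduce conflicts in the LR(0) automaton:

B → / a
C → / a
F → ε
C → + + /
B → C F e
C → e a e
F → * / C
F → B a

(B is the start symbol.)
Yes — I17: [B → / a .] vs [C → / a .]

A reduce-reduce conflict occurs when an LR(0) state has two complete items [A → α .] and [B → β .] — both call for a reduction, and with no lookahead the parser cannot choose between them.

Augment with B' → B and build the canonical LR(0) collection (I0 = CLOSURE({[B' → . B]}), then GOTO on every symbol after a dot until no new states appear). It has 20 states:
  I0: { [B → . / a], [B → . C F e], [B' → . B], [C → . + + /], [C → . / a], [C → . e a e] }  — shift
  I1: { [C → + . + /] }  — shift
  I2: { [B → / . a], [C → / . a] }  — shift
  I3: { [B' → B .] }  — accept
  I4: { [B → . / a], [B → . C F e], [B → C . F e], [C → . + + /], [C → . / a], [C → . e a e], [F → . * / C], [F → . B a], [F → .] }  — shift, reduce
  I5: { [C → e . a e] }  — shift
  I6: { [C → e a . e] }  — shift
  I7: { [C → e a e .] }  — reduce
  I8: { [F → * . / C] }  — shift
  I9: { [F → B . a] }  — shift
  I10: { [B → C F . e] }  — shift
  I11: { [B → C F e .] }  — reduce
  I12: { [F → B a .] }  — reduce
  I13: { [C → . + + /], [C → . / a], [C → . e a e], [F → * / . C] }  — shift
  I14: { [C → / . a] }  — shift
  I15: { [F → * / C .] }  — reduce
  I16: { [C → / a .] }  — reduce
  I17: { [B → / a .], [C → / a .] }  — 2 reduces
  I18: { [C → + + . /] }  — shift
  I19: { [C → + + / .] }  — reduce

I17 contains complete items [B → / a .], [C → / a .] — reduce-reduce conflict.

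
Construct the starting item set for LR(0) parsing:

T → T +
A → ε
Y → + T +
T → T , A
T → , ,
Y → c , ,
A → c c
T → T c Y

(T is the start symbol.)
{ [T → . , ,], [T → . T +], [T → . T , A], [T → . T c Y], [T' → . T] }

First, augment the grammar with T' → T
I₀ = CLOSURE({ [T' → . T] }):
  [T' → . T] has the dot before T: add [T → . T +], [T → . T , A], [T → . , ,], [T → . T c Y]
No further items can be added.

I₀ = { [T → . , ,], [T → . T +], [T → . T , A], [T → . T c Y], [T' → . T] }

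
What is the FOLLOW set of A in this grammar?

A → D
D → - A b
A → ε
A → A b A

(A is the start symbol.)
A is the start symbol, so $ ∈ FOLLOW(A).
In D → - A b: A is followed by b, add FIRST(b) \ {ε} = { 'b' }
In A → A b A: A is followed by b A, add FIRST(b A) \ {ε} = { 'b' }
In A → A b A: A is at the end; this adds FOLLOW(A) to itself — nothing new

Taking the union: FOLLOW(A) = { $, 'b' }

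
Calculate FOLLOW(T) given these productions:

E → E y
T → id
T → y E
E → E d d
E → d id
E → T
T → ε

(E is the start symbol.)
In E → T: T is at the end, add FOLLOW(E)

The FOLLOW sets referred to above (computed the same way, to a fixed point):
  FOLLOW(E) = { $, 'd', 'y' }

Taking the union: FOLLOW(T) = { $, 'd', 'y' }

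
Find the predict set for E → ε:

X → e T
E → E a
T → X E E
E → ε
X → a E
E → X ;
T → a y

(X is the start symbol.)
{ $, ';', 'a', 'e' }

PREDICT(E → ε) = (FIRST(RHS) \ {ε}) ∪ (FOLLOW(E) if ε ∈ FIRST(RHS), i.e. RHS ⇒* ε)
The right-hand side is ε (FIRST(ε) = { ε }), so the predict set is FOLLOW(E) = { $, ';', 'a', 'e' }
PREDICT(E → ε) = { $, ';', 'a', 'e' }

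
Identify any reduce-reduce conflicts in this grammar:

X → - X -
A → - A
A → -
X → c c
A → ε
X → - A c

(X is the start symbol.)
Yes — I5: [A → .] vs [A → - .]

A reduce-reduce conflict occurs when an LR(0) state has two complete items [A → α .] and [B → β .] — both call for a reduction, and with no lookahead the parser cannot choose between them.

Augment with X' → X and build the canonical LR(0) collection (I0 = CLOSURE({[X' → . X]}), then GOTO on every symbol after a dot until no new states appear). It has 11 states:
  I0: { [X → . - A c], [X → . - X -], [X → . c c], [X' → . X] }  — shift
  I1: { [A → . - A], [A → . -], [A → .], [X → - . A c], [X → - . X -], [X → . - A c], [X → . - X -], [X → . c c] }  — shift, reduce
  I2: { [X' → X .] }  — accept
  I3: { [X → c . c] }  — shift
  I4: { [X → c c .] }  — reduce
  I5: { [A → - . A], [A → - .], [A → . - A], [A → . -], [A → .], [X → - . A c], [X → - . X -], [X → . - A c], [X → . - X -], [X → . c c] }  — shift, 2 reduces
  I6: { [X → - A . c] }  — shift
  I7: { [X → - X . -] }  — shift
  I8: { [X → - X - .] }  — reduce
  I9: { [X → - A c .] }  — reduce
  I10: { [A → - A .], [X → - A . c] }  — shift, reduce

I5 contains complete items [A → .], [A → - .] — reduce-reduce conflict.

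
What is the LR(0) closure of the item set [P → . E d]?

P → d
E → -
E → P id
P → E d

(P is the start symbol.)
To compute CLOSURE, for each item [A → α.Bβ] where B is a non-terminal, add [B → .γ] for all productions B → γ; repeat for the newly added items until nothing changes.

Start with: [P → . E d]
  [P → . E d] has the dot before E: add [E → . -], [E → . P id]
  [E → . P id] has the dot before P: add [P → . d]
No further items can be added.

CLOSURE = { [E → . -], [E → . P id], [P → . E d], [P → . d] }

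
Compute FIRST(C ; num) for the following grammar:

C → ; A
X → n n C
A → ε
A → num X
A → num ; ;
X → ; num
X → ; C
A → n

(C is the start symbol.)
{ ';' }

FIRST sets of the non-terminals involved (from the grammar, by fixed-point iteration):
  FIRST(C) = { ';' }

To compute FIRST(C ; num), process the symbols left to right:
Symbol C is a non-terminal. Add FIRST(C) \ {ε} = { ';' }
C is not nullable (ε ∉ FIRST(C)), so stop here.
FIRST(C ; num) = { ';' }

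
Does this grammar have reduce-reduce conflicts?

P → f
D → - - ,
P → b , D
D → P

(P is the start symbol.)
Augment with P' → P and build the canonical LR(0) collection (I0 = CLOSURE({[P' → . P]}), then GOTO on every symbol after a dot until no new states appear). It has 10 states:
  I0: { [P → . b , D], [P → . f], [P' → . P] }  — shift
  I1: { [P' → P .] }  — accept
  I2: { [P → b . , D] }  — shift
  I3: { [P → f .] }  — reduce
  I4: { [D → . - - ,], [D → . P], [P → . b , D], [P → . f], [P → b , . D] }  — shift
  I5: { [D → - . - ,] }  — shift
  I6: { [P → b , D .] }  — reduce
  I7: { [D → P .] }  — reduce
  I8: { [D → - - . ,] }  — shift
  I9: { [D → - - , .] }  — reduce

No state contains more than one complete item.

Answer: No reduce-reduce conflicts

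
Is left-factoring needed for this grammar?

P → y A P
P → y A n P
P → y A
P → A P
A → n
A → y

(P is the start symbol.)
Left-factoring is needed when two productions for the same non-terminal
share a common prefix on the right-hand side.

Productions for P:
  P → y A P
  P → y A n P
  P → y A
  P → A P
Productions for A:
  A → n
  A → y

Found common prefix 'y A' in productions for P

Answer: Yes, P has productions with common prefix 'y A'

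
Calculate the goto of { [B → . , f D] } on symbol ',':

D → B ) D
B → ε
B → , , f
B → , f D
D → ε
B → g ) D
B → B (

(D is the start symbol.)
{ [B → , . f D] }

GOTO(I, ',') = CLOSURE({ [A → αX.β] : [A → α.Xβ] ∈ I, X = ',' })

Items with dot before ',', with the dot advanced:
  [B → . , f D] → [B → , . f D]
Closure adds nothing (no advanced item has the dot before a non-terminal).

GOTO = { [B → , . f D] }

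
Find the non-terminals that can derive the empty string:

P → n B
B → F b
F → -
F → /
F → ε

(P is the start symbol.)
A non-terminal is nullable if it can derive ε (the empty string): either it has an ε-production, or it has a production whose right-hand side consists entirely of nullable non-terminals.

ε-productions: F → ε
So F is immediately nullable.
No further non-terminal can be added: every production for the remaining non-terminals contains a terminal or a non-nullable non-terminal.
Nullable = { 'F' }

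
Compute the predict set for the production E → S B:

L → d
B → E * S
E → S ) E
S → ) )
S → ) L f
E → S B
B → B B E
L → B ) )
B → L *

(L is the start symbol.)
{ ')' }

PREDICT(E → S B) = (FIRST(RHS) \ {ε}) ∪ (FOLLOW(E) if ε ∈ FIRST(RHS), i.e. RHS ⇒* ε)
FIRST(S) = { ')' }
FIRST(S B) = { ')' }
ε ∉ FIRST(S B), so FOLLOW(E) is not added.
PREDICT(E → S B) = { ')' }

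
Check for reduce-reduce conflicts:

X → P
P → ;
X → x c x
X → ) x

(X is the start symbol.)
Augment with X' → X and build the canonical LR(0) collection (I0 = CLOSURE({[X' → . X]}), then GOTO on every symbol after a dot until no new states appear). It has 9 states:
  I0: { [P → . ;], [X → . ) x], [X → . P], [X → . x c x], [X' → . X] }  — shift
  I1: { [X → ) . x] }  — shift
  I2: { [P → ; .] }  — reduce
  I3: { [X → P .] }  — reduce
  I4: { [X' → X .] }  — accept
  I5: { [X → x . c x] }  — shift
  I6: { [X → x c . x] }  — shift
  I7: { [X → x c x .] }  — reduce
  I8: { [X → ) x .] }  — reduce

No state contains more than one complete item.

Answer: No reduce-reduce conflicts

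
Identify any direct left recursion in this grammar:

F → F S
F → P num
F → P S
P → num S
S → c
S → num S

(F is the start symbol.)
Yes, F is left-recursive

Direct left recursion occurs when N → N α for some non-terminal N (the right-hand side begins with the left-hand side itself).

F → F S: LEFT RECURSIVE (starts with F)
F → P num: starts with P
F → P S: starts with P
P → num S: starts with num
S → c: starts with c
S → num S: starts with num

The grammar has direct left recursion on: F.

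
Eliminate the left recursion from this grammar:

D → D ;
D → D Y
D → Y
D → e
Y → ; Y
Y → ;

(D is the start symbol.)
D is directly left-recursive. The standard transformation for
  A → A α₁ | ... | A α_m | β₁ | ... | β_n
is
  A  → β₁ A' | ... | β_n A'
  A' → α₁ A' | ... | α_m A' | ε

D → Y becomes D → Y D'
D → e becomes D → e D'
D → D ; becomes D' → ; D'
D → D Y becomes D' → Y D'
Add D' → ε

Productions for other non-terminals are unchanged:
  Y → ; Y
  Y → ;

Resulting grammar:
D → Y D'
D → e D'
D' → ; D'
D' → Y D'
D' → ε
Y → ; Y
Y → ;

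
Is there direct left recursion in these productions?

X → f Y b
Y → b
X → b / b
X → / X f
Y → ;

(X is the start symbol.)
No direct left recursion

Direct left recursion occurs when N → N α for some non-terminal N (the right-hand side begins with the left-hand side itself).

X → f Y b: starts with f
Y → b: starts with b
X → b / b: starts with b
X → / X f: starts with '/'
Y → ;: starts with ';'

No direct left recursion found.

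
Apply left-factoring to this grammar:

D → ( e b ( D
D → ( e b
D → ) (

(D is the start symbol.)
D → ( e b D'
D' → ( D
D' → ε
D → ) (

Left-factoring transforms A → αβ₁ | αβ₂ into A → αA' and A' → β₁ | β₂
(α is the longest common prefix among the alternatives). Repeat until
no nonterminal has two alternatives with a common prefix.

Round 1: D has alternatives sharing prefix '( e b'. Introduce D': D → ( e b D'
  Add: D' → ( D
  Add: D' → ε

No remaining common prefixes — done.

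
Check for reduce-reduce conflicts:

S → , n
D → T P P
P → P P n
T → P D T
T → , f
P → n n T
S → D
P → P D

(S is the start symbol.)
No reduce-reduce conflicts

Augment with S' → S and build the canonical LR(0) collection (I0 = CLOSURE({[S' → . S]}), then GOTO on every symbol after a dot until no new states appear). It has 19 states:
  I0: { [D → . T P P], [P → . P D], [P → . P P n], [P → . n n T], [S → . , n], [S → . D], [S' → . S], [T → . , f], [T → . P D T] }  — shift
  I1: { [S → , . n], [T → , . f] }  — shift
  I2: { [S → D .] }  — reduce
  I3: { [D → . T P P], [P → . P D], [P → . P P n], [P → . n n T], [P → P . D], [P → P . P n], [T → . , f], [T → . P D T], [T → P . D T] }  — shift
  I4: { [S' → S .] }  — accept
  I5: { [D → T . P P], [P → . P D], [P → . P P n], [P → . n n T] }  — shift
  I6: { [P → n . n T] }  — shift
  I7: { [P → . P D], [P → . P P n], [P → . n n T], [P → n n . T], [T → . , f], [T → . P D T] }  — shift
  I8: { [T → , . f] }  — shift
  I9: { [P → n n T .] }  — reduce
  I10: { [T → , f .] }  — reduce
  I11: { [D → . T P P], [D → T P . P], [P → . P D], [P → . P P n], [P → . n n T], [P → P . D], [P → P . P n], [T → . , f], [T → . P D T] }  — shift
  I12: { [P → P D .] }  — reduce
  I13: { [D → . T P P], [D → T P P .], [P → . P D], [P → . P P n], [P → . n n T], [P → P . D], [P → P . P n], [P → P P . n], [T → . , f], [T → . P D T], [T → P . D T] }  — shift, reduce
  I14: { [P → . P D], [P → . P P n], [P → . n n T], [P → P D .], [T → . , f], [T → . P D T], [T → P D . T] }  — shift, reduce
  I15: { [D → . T P P], [P → . P D], [P → . P P n], [P → . n n T], [P → P . D], [P → P . P n], [P → P P . n], [T → . , f], [T → . P D T], [T → P . D T] }  — shift
  I16: { [P → P P n .], [P → n . n T] }  — shift, reduce
  I17: { [T → P D T .] }  — reduce
  I18: { [S → , n .] }  — reduce

No state contains more than one complete item.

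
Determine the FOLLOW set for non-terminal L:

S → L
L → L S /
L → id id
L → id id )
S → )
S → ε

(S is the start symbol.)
In S → L: L is at the end, add FOLLOW(S)
In L → L S /: L is followed by S '/', add FIRST(S '/') \ {ε} = { ')', '/', 'id' }

The FOLLOW sets referred to above (computed the same way, to a fixed point):
  FOLLOW(S) = { $, '/' }

Taking the union: FOLLOW(L) = { $, ')', '/', 'id' }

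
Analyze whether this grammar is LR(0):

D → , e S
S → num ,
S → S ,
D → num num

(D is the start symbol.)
Augment with D' → D and build the canonical LR(0) collection (I0 = CLOSURE({[D' → . D]}), then GOTO on every symbol after a dot until no new states appear). It has 10 states:
  I0: { [D → . , e S], [D → . num num], [D' → . D] }  — shift
  I1: { [D → , . e S] }  — shift
  I2: { [D' → D .] }  — accept
  I3: { [D → num . num] }  — shift
  I4: { [D → num num .] }  — reduce
  I5: { [D → , e . S], [S → . S ,], [S → . num ,] }  — shift
  I6: { [D → , e S .], [S → S . ,] }  — shift, reduce
  I7: { [S → num . ,] }  — shift
  I8: { [S → num , .] }  — reduce
  I9: { [S → S , .] }  — reduce

Conflict in state I6:
  Shift-reduce conflict between [D → , e S .] and [S → S . ,]
So the grammar is NOT LR(0).

Answer: No. Shift-reduce conflict between [D → , e S .] and [S → S . ,]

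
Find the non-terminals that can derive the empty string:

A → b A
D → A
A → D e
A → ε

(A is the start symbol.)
{ 'A', 'D' }

A non-terminal is nullable if it can derive ε (the empty string): either it has an ε-production, or it has a production whose right-hand side consists entirely of nullable non-terminals.

ε-productions: A → ε
So A is immediately nullable.
D → A: every symbol on the right is nullable, so D is nullable too.
Every non-terminal is now nullable.
Nullable = { 'A', 'D' }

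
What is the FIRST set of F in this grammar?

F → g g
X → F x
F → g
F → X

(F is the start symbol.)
{ 'g' }

FIRST sets of the other non-terminals involved (by the same procedure, iterated to a fixed point):
  FIRST(X) = { 'g' }

From F → g g:
  - g is a terminal: add 'g' and stop
From F → g:
  - g is a terminal: add 'g' and stop
From F → X:
  - X is a non-terminal: add FIRST(X) \ {ε} = { 'g' }
    X is not nullable, so stop

Collecting: FIRST(F) = { 'g' }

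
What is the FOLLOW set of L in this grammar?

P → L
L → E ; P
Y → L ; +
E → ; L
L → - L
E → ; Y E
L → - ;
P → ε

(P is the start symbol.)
To compute FOLLOW(L), find every occurrence of L on a right-hand side N → α L β: add FIRST(β) \ {ε}, and if β is empty or nullable also add FOLLOW(N). Iterate to a fixed point.

In P → L: L is at the end, add FOLLOW(P)
In Y → L ; +: L is followed by ';' '+', add FIRST(';' '+') \ {ε} = { ';' }
In E → ; L: L is at the end, add FOLLOW(E)
In L → - L: L is at the end; this adds FOLLOW(L) to itself — nothing new

The FOLLOW sets referred to above (computed the same way, to a fixed point):
  FOLLOW(P) = { $, ';' }
  FOLLOW(E) = { ';' }

Taking the union: FOLLOW(L) = { $, ';' }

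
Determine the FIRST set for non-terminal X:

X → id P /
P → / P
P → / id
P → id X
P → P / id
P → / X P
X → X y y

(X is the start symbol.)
To compute FIRST(X), examine every production with X on the left-hand side, reading each right-hand side left to right until a non-nullable symbol is reached.

From X → id P /:
  - id is a terminal: add 'id' and stop
From X → X y y:
  - X is the symbol being defined: contributes nothing new
    X is not nullable, so stop

Collecting: FIRST(X) = { 'id' }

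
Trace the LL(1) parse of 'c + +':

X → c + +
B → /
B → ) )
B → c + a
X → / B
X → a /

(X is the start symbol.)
LL(1) parsing maintains a stack (initially the start symbol over $) and the input. At each step: if the stack top is a terminal, match it against the current input token; if it is a non-terminal N, replace it with the RHS of M[N, lookahead] (the unique production whose predict set contains the lookahead).

Stack is shown with the top on the left.

Stack    Input    Action
------------------------
X $      c + + $  output X → c + +
c + + $  c + + $  match 'c'
+ + $    + + $    match '+'
+ $      + $      match '+'
$        $        accept

The string is accepted.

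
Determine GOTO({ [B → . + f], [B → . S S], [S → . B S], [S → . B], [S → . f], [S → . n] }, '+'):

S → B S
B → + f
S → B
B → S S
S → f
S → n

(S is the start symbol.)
{ [B → + . f] }

GOTO(I, '+') = CLOSURE({ [A → αX.β] : [A → α.Xβ] ∈ I, X = '+' })

Items with dot before '+', with the dot advanced:
  [B → . + f] → [B → + . f]
Closure adds nothing (no advanced item has the dot before a non-terminal).

GOTO = { [B → + . f] }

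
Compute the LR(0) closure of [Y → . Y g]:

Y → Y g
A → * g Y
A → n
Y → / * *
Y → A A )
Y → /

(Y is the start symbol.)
{ [A → . * g Y], [A → . n], [Y → . / * *], [Y → . /], [Y → . A A )], [Y → . Y g] }

Start with: [Y → . Y g]
  [Y → . Y g] has the dot before Y: add [Y → . / * *], [Y → . A A )], [Y → . /]
  [Y → . A A )] has the dot before A: add [A → . * g Y], [A → . n]
No further items can be added.

CLOSURE = { [A → . * g Y], [A → . n], [Y → . / * *], [Y → . /], [Y → . A A )], [Y → . Y g] }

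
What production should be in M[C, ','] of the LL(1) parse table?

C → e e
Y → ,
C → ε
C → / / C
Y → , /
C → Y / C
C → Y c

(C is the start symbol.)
C → Y / C, C → Y c

To find M[C, ','], we find productions for C where ',' is in the predict set (PREDICT(N → α) = (FIRST(α) \ {ε}) ∪ (FOLLOW(N) if α ⇒* ε)).

Relevant sets:
  FIRST(Y) = { ',' }
  FOLLOW(C) = { $ }

C → e e: PREDICT = { 'e' }
C → ε: PREDICT = { $ }
C → / / C: PREDICT = { '/' }
C → Y / C: PREDICT = { ',' }
  ',' is in predict set, so this production goes in M[C, ',']
C → Y c: PREDICT = { ',' }
  ',' is in predict set, so this production goes in M[C, ',']

M[C, ','] = C → Y / C, C → Y c  (a multiply-defined cell — the grammar is not LL(1))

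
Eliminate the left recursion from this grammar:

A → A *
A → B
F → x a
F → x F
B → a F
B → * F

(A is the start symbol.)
A → B A'
A' → * A'
A' → ε
F → x a
F → x F
B → a F
B → * F

A is directly left-recursive. The standard transformation for
  A → A α₁ | ... | A α_m | β₁ | ... | β_n
is
  A  → β₁ A' | ... | β_n A'
  A' → α₁ A' | ... | α_m A' | ε

A → B becomes A → B A'
A → A * becomes A' → * A'
Add A' → ε

Productions for other non-terminals are unchanged:
  F → x a
  F → x F
  B → a F
  B → * F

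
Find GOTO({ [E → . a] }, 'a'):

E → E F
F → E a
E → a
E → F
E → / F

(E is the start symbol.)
{ [E → a .] }

GOTO(I, 'a') = CLOSURE({ [A → αX.β] : [A → α.Xβ] ∈ I, X = 'a' })

Items with dot before 'a', with the dot advanced:
  [E → . a] → [E → a .]
Closure adds nothing (no advanced item has the dot before a non-terminal).

GOTO = { [E → a .] }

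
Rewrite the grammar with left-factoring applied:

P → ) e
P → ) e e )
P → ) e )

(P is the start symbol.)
Left-factoring transforms A → αβ₁ | αβ₂ into A → αA' and A' → β₁ | β₂
(α is the longest common prefix among the alternatives). Repeat until
no nonterminal has two alternatives with a common prefix.

Round 1: P has alternatives sharing prefix ') e'. Introduce P': P → ) e P'
  Add: P' → ε
  Add: P' → e )
  Add: P' → )

No remaining common prefixes — done.

Resulting grammar:
P → ) e P'
P' → ε
P' → e )
P' → )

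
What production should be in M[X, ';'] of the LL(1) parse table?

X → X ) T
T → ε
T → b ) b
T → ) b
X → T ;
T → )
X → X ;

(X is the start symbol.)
To find M[X, ';'], we find productions for X where ';' is in the predict set (PREDICT(N → α) = (FIRST(α) \ {ε}) ∪ (FOLLOW(N) if α ⇒* ε)).

Relevant sets:
  FIRST(X) = { ')', ';', 'b' }
  FIRST(T) = { ')', 'b', ε }

X → X ) T: PREDICT = { ')', ';', 'b' }
  ';' is in predict set, so this production goes in M[X, ';']
X → T ;: PREDICT = { ')', ';', 'b' }
  ';' is in predict set, so this production goes in M[X, ';']
X → X ;: PREDICT = { ')', ';', 'b' }
  ';' is in predict set, so this production goes in M[X, ';']

M[X, ';'] = X → X ) T, X → T ;, X → X ;  (a multiply-defined cell — the grammar is not LL(1))

Answer: X → X ) T, X → T ;, X → X ;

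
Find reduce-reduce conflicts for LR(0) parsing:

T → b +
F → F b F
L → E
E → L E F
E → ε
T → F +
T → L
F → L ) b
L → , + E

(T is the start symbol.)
Yes — I4: [E → .] vs [T → L .]; I9: [E → .] vs [L → E .]; I18: [L → , + E .] vs [L → E .]

Augment with T' → T and build the canonical LR(0) collection (I0 = CLOSURE({[T' → . T]}), then GOTO on every symbol after a dot until no new states appear). It has 19 states:
  I0: { [E → . L E F], [E → .], [F → . F b F], [F → . L ) b], [L → . , + E], [L → . E], [T → . F +], [T → . L], [T → . b +], [T' → . T] }  — shift, reduce
  I1: { [L → , . + E] }  — shift
  I2: { [L → E .] }  — reduce
  I3: { [F → F . b F], [T → F . +] }  — shift
  I4: { [E → . L E F], [E → .], [E → L . E F], [F → L . ) b], [L → . , + E], [L → . E], [T → L .] }  — shift, 2 reduces
  I5: { [T' → T .] }  — accept
  I6: { [T → b . +] }  — shift
  I7: { [T → b + .] }  — reduce
  I8: { [F → L ) . b] }  — shift
  I9: { [E → . L E F], [E → .], [E → L E . F], [F → . F b F], [F → . L ) b], [L → . , + E], [L → . E], [L → E .] }  — shift, 2 reduces
  I10: { [E → . L E F], [E → .], [E → L . E F], [L → . , + E], [L → . E] }  — shift, reduce
  I11: { [E → L E F .], [F → F . b F] }  — shift, reduce
  I12: { [E → . L E F], [E → .], [E → L . E F], [F → L . ) b], [L → . , + E], [L → . E] }  — shift, reduce
  I13: { [E → . L E F], [E → .], [F → . F b F], [F → . L ) b], [F → F b . F], [L → . , + E], [L → . E] }  — shift, reduce
  I14: { [F → F . b F], [F → F b F .] }  — shift, reduce
  I15: { [F → L ) b .] }  — reduce
  I16: { [T → F + .] }  — reduce
  I17: { [E → . L E F], [E → .], [L → , + . E], [L → . , + E], [L → . E] }  — shift, reduce
  I18: { [L → , + E .], [L → E .] }  — 2 reduces

I4 contains complete items [E → .], [T → L .] — reduce-reduce conflict.
I9 contains complete items [E → .], [L → E .] — reduce-reduce conflict.
I18 contains complete items [L → , + E .], [L → E .] — reduce-reduce conflict.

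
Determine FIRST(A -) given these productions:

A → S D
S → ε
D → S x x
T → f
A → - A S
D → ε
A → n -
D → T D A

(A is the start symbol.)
{ '-', 'f', 'n', 'x' }

FIRST sets of the non-terminals involved (from the grammar, by fixed-point iteration):
  FIRST(A) = { '-', 'f', 'n', 'x', ε }

To compute FIRST(A -), process the symbols left to right:
Symbol A is a non-terminal. Add FIRST(A) \ {ε} = { '-', 'f', 'n', 'x' }
A is nullable (ε ∈ FIRST(A)), continue to the next symbol.
Symbol - is a terminal. Add '-' and stop.
FIRST(A -) = { '-', 'f', 'n', 'x' }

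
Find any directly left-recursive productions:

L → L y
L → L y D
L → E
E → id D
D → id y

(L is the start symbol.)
Yes, L is left-recursive

Direct left recursion occurs when N → N α for some non-terminal N (the right-hand side begins with the left-hand side itself).

L → L y: LEFT RECURSIVE (starts with L)
L → L y D: LEFT RECURSIVE (starts with L)
L → E: starts with E
E → id D: starts with id
D → id y: starts with id

The grammar has direct left recursion on: L.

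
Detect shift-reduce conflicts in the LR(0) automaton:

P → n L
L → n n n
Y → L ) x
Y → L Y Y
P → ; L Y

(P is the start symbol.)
No shift-reduce conflicts

A shift-reduce conflict occurs when an LR(0) state has both:
  - a complete (reduce) item [A → α .] (dot at the end), and
  - a shift item [B → β . c γ] (dot before a terminal).

Augment with P' → P and build the canonical LR(0) collection (I0 = CLOSURE({[P' → . P]}), then GOTO on every symbol after a dot until no new states appear). It has 15 states:
  I0: { [P → . ; L Y], [P → . n L], [P' → . P] }  — shift
  I1: { [L → . n n n], [P → ; . L Y] }  — shift
  I2: { [P' → P .] }  — accept
  I3: { [L → . n n n], [P → n . L] }  — shift
  I4: { [P → n L .] }  — reduce
  I5: { [L → n . n n] }  — shift
  I6: { [L → n n . n] }  — shift
  I7: { [L → n n n .] }  — reduce
  I8: { [L → . n n n], [P → ; L . Y], [Y → . L ) x], [Y → . L Y Y] }  — shift
  I9: { [L → . n n n], [Y → . L ) x], [Y → . L Y Y], [Y → L . ) x], [Y → L . Y Y] }  — shift
  I10: { [P → ; L Y .] }  — reduce
  I11: { [Y → L ) . x] }  — shift
  I12: { [L → . n n n], [Y → . L ) x], [Y → . L Y Y], [Y → L Y . Y] }  — shift
  I13: { [Y → L Y Y .] }  — reduce
  I14: { [Y → L ) x .] }  — reduce

No state contains both a complete item and a shift item.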